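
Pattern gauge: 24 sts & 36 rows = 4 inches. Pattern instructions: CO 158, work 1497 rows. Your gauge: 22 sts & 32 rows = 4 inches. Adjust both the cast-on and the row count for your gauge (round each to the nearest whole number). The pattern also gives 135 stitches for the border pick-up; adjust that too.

Stitches: 158 × 22/24 = 144.83 → 145.
Rows: 1497 × 32/36 = 1330.67 → 1331.
border pick-up: 135 × 22/24 = 123.75 → 124.

Cast on 145 stitches; work 1331 rows; border pick-up 124 stitches.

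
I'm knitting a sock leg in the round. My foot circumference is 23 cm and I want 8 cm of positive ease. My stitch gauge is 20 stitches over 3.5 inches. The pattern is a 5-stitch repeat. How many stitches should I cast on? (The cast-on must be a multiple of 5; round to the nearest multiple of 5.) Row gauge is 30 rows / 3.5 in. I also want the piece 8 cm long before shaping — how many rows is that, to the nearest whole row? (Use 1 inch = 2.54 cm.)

Finished = 23 + 8 = 31 cm.
31 cm × 1/2.54 = 12.20 inches.
20/3.5 = 5.714 sts per in; 12.20 × 5.714 = 69.74 sts.
Nearest multiple of 5 → 70.
8 cm = 3.15 inches; × 8.571 = 27.00 → 27 rows.

Cast on 70 stitches; work 27 rows.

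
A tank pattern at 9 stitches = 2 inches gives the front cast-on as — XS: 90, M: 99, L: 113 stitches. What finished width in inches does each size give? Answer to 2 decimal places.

XS 20.00 inches; M 22.00 inches; L 25.11 inches.

9/2 = 4.5 sts per in.
XS: 90 / 4.5 = 20.000 → 20.00 in.
M: 99 / 4.5 = 22.000 → 22.00 in.
L: 113 / 4.5 = 25.111 → 25.11 in.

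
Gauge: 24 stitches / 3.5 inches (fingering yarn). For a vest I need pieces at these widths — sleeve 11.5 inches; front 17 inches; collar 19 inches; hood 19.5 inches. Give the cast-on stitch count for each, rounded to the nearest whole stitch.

Rate = 24/3.5 = 6.857 sts per in.
sleeve: 11.5 × 6.857 = 78.86 → 79.
front: 17 × 6.857 = 116.57 → 117.
collar: 19 × 6.857 = 130.29 → 130.
hood: 19.5 × 6.857 = 133.71 → 134.

sleeve 79; front 117; collar 130; hood 134.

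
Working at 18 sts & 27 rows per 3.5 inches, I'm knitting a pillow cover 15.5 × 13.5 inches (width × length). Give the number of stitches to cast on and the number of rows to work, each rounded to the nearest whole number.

Cast on 80 stitches and work 104 rows.

Stitch gauge = 18/3.5 = 5.143 sts/in; 15.5 × 5.143 = 79.71 → 80 sts.
Row gauge = 27/3.5 = 7.714 rows/in; 13.5 × 7.714 = 104.14 → 104 rows.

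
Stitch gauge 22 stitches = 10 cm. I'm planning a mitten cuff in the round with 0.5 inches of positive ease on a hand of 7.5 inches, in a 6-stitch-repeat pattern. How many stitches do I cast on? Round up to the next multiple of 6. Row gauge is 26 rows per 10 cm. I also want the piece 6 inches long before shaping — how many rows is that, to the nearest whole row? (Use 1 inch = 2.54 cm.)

Cast on 48 stitches; work 40 rows.

Finished = 7.5 + 0.5 = 8 inches.
8 inches × 2.54 = 20.32 cm.
22/10 = 2.2 sts per cm; 20.32 × 2.2 = 44.70 sts.
Next multiple of 6 → 48.
6 inches = 15.24 cm; × 2.6 = 39.62 → 40 rows.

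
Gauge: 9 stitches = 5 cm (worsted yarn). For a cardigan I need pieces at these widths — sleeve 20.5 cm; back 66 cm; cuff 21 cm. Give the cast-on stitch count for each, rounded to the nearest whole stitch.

Rate = 9/5 = 1.8 sts per cm.
sleeve: 20.5 × 1.8 = 36.90 → 37.
back: 66 × 1.8 = 118.80 → 119.
cuff: 21 × 1.8 = 37.80 → 38.

sleeve 37; back 119; cuff 38.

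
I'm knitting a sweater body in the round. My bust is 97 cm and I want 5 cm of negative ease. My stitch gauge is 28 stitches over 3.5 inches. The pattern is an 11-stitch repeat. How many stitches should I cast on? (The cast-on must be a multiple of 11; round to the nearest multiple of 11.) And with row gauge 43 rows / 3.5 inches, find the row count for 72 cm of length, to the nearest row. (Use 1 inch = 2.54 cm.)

Finished = 97 − 5 = 92 cm.
92 cm × 1/2.54 = 36.22 inches.
28/3.5 = 8 sts per in; 36.22 × 8 = 289.76 sts.
Nearest multiple of 11 → 286.
72 cm = 28.35 inches; × 12.286 = 348.26 → 348 rows.

Cast on 286 stitches; work 348 rows.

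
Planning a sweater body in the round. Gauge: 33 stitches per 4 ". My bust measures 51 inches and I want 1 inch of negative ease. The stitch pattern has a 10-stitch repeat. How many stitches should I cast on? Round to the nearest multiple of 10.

Finished = 51 − 1 = 50 inches.
33 / 4 = 8.25 sts/in.
50 × 8.25 = 412.50 sts.
Nearest multiple of 10: 410.

CO 410 sts.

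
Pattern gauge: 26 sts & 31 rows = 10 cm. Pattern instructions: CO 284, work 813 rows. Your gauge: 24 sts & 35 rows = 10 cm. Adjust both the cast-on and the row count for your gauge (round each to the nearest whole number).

Cast on 262 stitches; work 918 rows.

Stitches: 284 × 24/26 = 262.15 → 262.
Rows: 813 × 35/31 = 917.90 → 918.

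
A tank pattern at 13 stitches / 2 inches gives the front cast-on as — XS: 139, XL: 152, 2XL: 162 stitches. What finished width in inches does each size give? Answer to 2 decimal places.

13/2 = 6.5 sts per in.
XS: 139 / 6.5 = 21.385 → 21.38 in.
XL: 152 / 6.5 = 23.385 → 23.38 in.
2XL: 162 / 6.5 = 24.923 → 24.92 in.

XS 21.38 inches; XL 23.38 inches; 2XL 24.92 inches.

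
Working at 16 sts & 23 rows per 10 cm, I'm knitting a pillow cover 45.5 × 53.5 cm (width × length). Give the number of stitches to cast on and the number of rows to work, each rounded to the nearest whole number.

Cast on 73 stitches and work 123 rows.

Stitch gauge = 16/10 = 1.6 sts/cm; 45.5 × 1.6 = 72.80 → 73 sts.
Row gauge = 23/10 = 2.3 rows/cm; 53.5 × 2.3 = 123.05 → 123 rows.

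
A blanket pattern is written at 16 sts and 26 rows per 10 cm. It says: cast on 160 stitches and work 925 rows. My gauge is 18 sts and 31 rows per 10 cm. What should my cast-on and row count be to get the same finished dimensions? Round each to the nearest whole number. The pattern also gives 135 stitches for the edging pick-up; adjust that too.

Cast on 180 stitches; work 1103 rows; edging pick-up 152 stitches.

Stitches: 160 × 18/16 = 180.00 → 180.
Rows: 925 × 31/26 = 1102.88 → 1103.
edging pick-up: 135 × 18/16 = 151.88 → 152.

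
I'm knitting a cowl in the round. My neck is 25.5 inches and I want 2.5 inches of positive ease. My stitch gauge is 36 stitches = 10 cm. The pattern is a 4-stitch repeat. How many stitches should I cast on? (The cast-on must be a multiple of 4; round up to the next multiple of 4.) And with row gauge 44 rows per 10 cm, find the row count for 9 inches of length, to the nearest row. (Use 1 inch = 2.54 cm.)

Finished = 25.5 + 2.5 = 28 inches.
28 inches × 2.54 = 71.12 cm.
36/10 = 3.6 sts per cm; 71.12 × 3.6 = 256.03 sts.
Next multiple of 4 → 260.
9 inches = 22.86 cm; × 4.4 = 100.58 → 101 rows.

Cast on 260 stitches; work 101 rows.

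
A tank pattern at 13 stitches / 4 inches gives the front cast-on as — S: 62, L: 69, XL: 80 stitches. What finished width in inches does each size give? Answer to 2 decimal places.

13/4 = 3.25 sts per in.
S: 62 / 3.25 = 19.077 → 19.08 in.
L: 69 / 3.25 = 21.231 → 21.23 in.
XL: 80 / 3.25 = 24.615 → 24.62 in.

S 19.08 inches; L 21.23 inches; XL 24.62 inches.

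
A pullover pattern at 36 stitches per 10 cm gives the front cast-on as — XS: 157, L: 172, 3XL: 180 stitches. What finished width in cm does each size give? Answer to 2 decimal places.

36/10 = 3.6 sts per cm.
XS: 157 / 3.6 = 43.611 → 43.61 cm.
L: 172 / 3.6 = 47.778 → 47.78 cm.
3XL: 180 / 3.6 = 50.000 → 50.00 cm.

XS 43.61 cm; L 47.78 cm; 3XL 50.00 cm.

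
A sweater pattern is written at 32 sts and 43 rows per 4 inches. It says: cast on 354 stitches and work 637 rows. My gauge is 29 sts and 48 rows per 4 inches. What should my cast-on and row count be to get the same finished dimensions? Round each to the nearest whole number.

Stitches: 354 × 29/32 = 320.81 → 321.
Rows: 637 × 48/43 = 711.07 → 711.

Cast on 321 stitches; work 711 rows.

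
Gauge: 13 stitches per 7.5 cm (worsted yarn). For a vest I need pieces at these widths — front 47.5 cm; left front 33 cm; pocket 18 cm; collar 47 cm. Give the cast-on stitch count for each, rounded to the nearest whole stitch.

Rate = 13/7.5 = 1.733 sts per cm.
front: 47.5 × 1.733 = 82.33 → 82.
left front: 33 × 1.733 = 57.20 → 57.
pocket: 18 × 1.733 = 31.20 → 31.
collar: 47 × 1.733 = 81.47 → 81.

front 82; left front 57; pocket 31; collar 81.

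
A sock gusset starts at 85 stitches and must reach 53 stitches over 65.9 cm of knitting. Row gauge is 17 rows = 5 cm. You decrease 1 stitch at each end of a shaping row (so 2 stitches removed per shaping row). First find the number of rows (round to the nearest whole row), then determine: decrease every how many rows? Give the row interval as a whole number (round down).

Decrease every 14th row.

Rows = 65.9 × 3.4 = 224.1 → 224 rows.
Stitches to remove: 32 → 16 shaping rows (at 2 st each).
224 / 16 = 14.00 → every 14 rows.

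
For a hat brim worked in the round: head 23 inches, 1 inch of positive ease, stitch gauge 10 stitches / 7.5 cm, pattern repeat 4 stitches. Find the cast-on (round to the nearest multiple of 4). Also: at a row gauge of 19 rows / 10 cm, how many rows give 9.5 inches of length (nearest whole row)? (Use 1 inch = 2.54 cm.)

Finished = 23 + 1 = 24 inches.
24 inches × 2.54 = 60.96 cm.
10/7.5 = 1.333 sts per cm; 60.96 × 1.333 = 81.28 sts.
Nearest multiple of 4 → 80.
9.5 inches = 24.13 cm; × 1.9 = 45.85 → 46 rows.

Cast on 80 stitches; work 46 rows.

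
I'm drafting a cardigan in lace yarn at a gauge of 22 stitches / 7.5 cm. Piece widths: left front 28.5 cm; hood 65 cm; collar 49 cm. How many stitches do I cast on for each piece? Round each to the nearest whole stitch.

left front 84; hood 191; collar 144.

Rate = 22/7.5 = 2.933 sts per cm.
left front: 28.5 × 2.933 = 83.60 → 84.
hood: 65 × 2.933 = 190.67 → 191.
collar: 49 × 2.933 = 143.73 → 144.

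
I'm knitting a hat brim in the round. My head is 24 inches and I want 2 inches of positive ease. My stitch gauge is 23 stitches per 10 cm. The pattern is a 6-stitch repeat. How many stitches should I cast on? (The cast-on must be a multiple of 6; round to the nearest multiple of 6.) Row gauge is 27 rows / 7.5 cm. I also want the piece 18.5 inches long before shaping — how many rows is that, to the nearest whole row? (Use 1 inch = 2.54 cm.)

Cast on 150 stitches; work 169 rows.

Finished = 24 + 2 = 26 inches.
26 inches × 2.54 = 66.04 cm.
23/10 = 2.3 sts per cm; 66.04 × 2.3 = 151.89 sts.
Nearest multiple of 6 → 150.
18.5 inches = 46.99 cm; × 3.6 = 169.16 → 169 rows.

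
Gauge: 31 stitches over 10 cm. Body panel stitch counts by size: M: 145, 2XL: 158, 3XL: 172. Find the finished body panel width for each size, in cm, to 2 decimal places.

M 46.77 cm; 2XL 50.97 cm; 3XL 55.48 cm.

31/10 = 3.1 sts per cm.
M: 145 / 3.1 = 46.774 → 46.77 cm.
2XL: 158 / 3.1 = 50.968 → 50.97 cm.
3XL: 172 / 3.1 = 55.484 → 55.48 cm.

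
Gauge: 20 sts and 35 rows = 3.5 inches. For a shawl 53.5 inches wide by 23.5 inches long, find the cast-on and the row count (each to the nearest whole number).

Cast on 306 stitches and work 235 rows.

Stitch gauge = 20/3.5 = 5.714 sts/in; 53.5 × 5.714 = 305.71 → 306 sts.
Row gauge = 35/3.5 = 10 rows/in; 23.5 × 10 = 235.00 → 235 rows.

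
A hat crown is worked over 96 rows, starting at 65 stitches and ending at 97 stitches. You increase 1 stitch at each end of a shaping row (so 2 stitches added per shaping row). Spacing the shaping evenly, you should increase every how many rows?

Increase every 6th row.

Stitches to add: |97 − 65| = 32.
Shaping rows needed: 32 / 2 = 16.
96 rows / 16 = every 6 rows.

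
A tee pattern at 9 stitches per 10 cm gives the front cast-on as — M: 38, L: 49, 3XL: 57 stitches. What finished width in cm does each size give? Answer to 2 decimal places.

9/10 = 0.9 sts per cm.
M: 38 / 0.9 = 42.222 → 42.22 cm.
L: 49 / 0.9 = 54.444 → 54.44 cm.
3XL: 57 / 0.9 = 63.333 → 63.33 cm.

M 42.22 cm; L 54.44 cm; 3XL 63.33 cm.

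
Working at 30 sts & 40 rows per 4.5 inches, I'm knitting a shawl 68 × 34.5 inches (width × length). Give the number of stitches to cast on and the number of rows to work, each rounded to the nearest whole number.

Stitch gauge = 30/4.5 = 6.667 sts/in; 68 × 6.667 = 453.33 → 453 sts.
Row gauge = 40/4.5 = 8.889 rows/in; 34.5 × 8.889 = 306.67 → 307 rows.

Cast on 453 stitches and work 307 rows.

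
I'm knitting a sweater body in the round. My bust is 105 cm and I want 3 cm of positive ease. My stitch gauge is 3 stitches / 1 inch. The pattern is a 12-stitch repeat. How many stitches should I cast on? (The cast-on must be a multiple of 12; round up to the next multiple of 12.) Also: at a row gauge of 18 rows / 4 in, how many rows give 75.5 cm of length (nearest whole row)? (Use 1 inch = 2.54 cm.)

Finished = 105 + 3 = 108 cm.
108 cm × 1/2.54 = 42.52 inches.
3/1 = 3 sts per in; 42.52 × 3 = 127.56 sts.
Next multiple of 12 → 132.
75.5 cm = 29.72 inches; × 4.5 = 133.76 → 134 rows.

Cast on 132 stitches; work 134 rows.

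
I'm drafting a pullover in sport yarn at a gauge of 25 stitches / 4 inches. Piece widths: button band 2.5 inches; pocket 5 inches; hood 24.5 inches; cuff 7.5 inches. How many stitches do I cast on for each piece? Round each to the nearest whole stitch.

button band 16; pocket 31; hood 153; cuff 47.

Rate = 25/4 = 6.25 sts per in.
button band: 2.5 × 6.25 = 15.62 → 16.
pocket: 5 × 6.25 = 31.25 → 31.
hood: 24.5 × 6.25 = 153.12 → 153.
cuff: 7.5 × 6.25 = 46.88 → 47.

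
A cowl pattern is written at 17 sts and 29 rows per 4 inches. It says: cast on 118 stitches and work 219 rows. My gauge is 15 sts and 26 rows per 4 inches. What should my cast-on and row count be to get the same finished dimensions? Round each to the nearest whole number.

Stitches: 118 × 15/17 = 104.12 → 104.
Rows: 219 × 26/29 = 196.34 → 196.

Cast on 104 stitches; work 196 rows.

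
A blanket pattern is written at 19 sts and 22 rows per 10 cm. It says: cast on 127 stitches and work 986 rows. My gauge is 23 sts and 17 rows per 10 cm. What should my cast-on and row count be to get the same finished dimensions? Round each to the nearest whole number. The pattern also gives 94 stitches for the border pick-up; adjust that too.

Stitches: 127 × 23/19 = 153.74 → 154.
Rows: 986 × 17/22 = 761.91 → 762.
border pick-up: 94 × 23/19 = 113.79 → 114.

Cast on 154 stitches; work 762 rows; border pick-up 114 stitches.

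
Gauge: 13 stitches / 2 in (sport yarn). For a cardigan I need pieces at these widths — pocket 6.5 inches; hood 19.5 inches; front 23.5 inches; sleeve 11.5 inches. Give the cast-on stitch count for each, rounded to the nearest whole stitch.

Rate = 13/2 = 6.5 sts per in.
pocket: 6.5 × 6.5 = 42.25 → 42.
hood: 19.5 × 6.5 = 126.75 → 127.
front: 23.5 × 6.5 = 152.75 → 153.
sleeve: 11.5 × 6.5 = 74.75 → 75.

pocket 42; hood 127; front 153; sleeve 75.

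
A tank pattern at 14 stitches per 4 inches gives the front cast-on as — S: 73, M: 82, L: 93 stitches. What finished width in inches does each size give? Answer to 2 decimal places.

S 20.86 inches; M 23.43 inches; L 26.57 inches.

14/4 = 3.5 sts per in.
S: 73 / 3.5 = 20.857 → 20.86 in.
M: 82 / 3.5 = 23.429 → 23.43 in.
L: 93 / 3.5 = 26.571 → 26.57 in.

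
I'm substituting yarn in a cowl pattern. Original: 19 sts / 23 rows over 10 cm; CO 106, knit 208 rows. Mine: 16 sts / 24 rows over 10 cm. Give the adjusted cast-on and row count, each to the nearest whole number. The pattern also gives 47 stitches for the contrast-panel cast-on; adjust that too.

Cast on 89 stitches; work 217 rows; contrast-panel cast-on 40 stitches.

Stitches: 106 × 16/19 = 89.26 → 89.
Rows: 208 × 24/23 = 217.04 → 217.
contrast-panel cast-on: 47 × 16/19 = 39.58 → 40.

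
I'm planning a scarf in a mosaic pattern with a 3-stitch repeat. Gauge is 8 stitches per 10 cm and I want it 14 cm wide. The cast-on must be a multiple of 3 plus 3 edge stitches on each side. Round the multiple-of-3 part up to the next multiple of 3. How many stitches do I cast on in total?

8 / 10 = 0.8 sts per cm.
14 × 0.8 = 11.20 sts.
Less 6 edge sts → 5.20 for the repeat.
Next multiple of 3: 6.
Add back 6 edge sts → 12.

Cast on 12 stitches.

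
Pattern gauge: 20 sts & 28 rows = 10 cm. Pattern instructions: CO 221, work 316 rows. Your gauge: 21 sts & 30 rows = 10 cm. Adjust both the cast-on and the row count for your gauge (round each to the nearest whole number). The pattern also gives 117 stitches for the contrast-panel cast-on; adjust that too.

Cast on 232 stitches; work 339 rows; contrast-panel cast-on 123 stitches.

Stitches: 221 × 21/20 = 232.05 → 232.
Rows: 316 × 30/28 = 338.57 → 339.
contrast-panel cast-on: 117 × 21/20 = 122.85 → 123.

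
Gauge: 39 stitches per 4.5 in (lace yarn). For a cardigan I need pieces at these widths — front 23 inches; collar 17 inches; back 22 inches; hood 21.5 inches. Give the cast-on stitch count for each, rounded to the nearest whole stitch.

front 199; collar 147; back 191; hood 186.

Rate = 39/4.5 = 8.667 sts per in.
front: 23 × 8.667 = 199.33 → 199.
collar: 17 × 8.667 = 147.33 → 147.
back: 22 × 8.667 = 190.67 → 191.
hood: 21.5 × 8.667 = 186.33 → 186.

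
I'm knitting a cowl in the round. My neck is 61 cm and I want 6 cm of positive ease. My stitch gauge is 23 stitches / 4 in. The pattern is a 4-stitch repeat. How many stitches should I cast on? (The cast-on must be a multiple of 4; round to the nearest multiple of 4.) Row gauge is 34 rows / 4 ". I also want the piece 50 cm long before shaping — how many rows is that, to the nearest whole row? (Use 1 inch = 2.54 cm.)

Cast on 152 stitches; work 167 rows.

Finished = 61 + 6 = 67 cm.
67 cm × 1/2.54 = 26.38 inches.
23/4 = 5.75 sts per in; 26.38 × 5.75 = 151.67 sts.
Nearest multiple of 4 → 152.
50 cm = 19.69 inches; × 8.5 = 167.32 → 167 rows.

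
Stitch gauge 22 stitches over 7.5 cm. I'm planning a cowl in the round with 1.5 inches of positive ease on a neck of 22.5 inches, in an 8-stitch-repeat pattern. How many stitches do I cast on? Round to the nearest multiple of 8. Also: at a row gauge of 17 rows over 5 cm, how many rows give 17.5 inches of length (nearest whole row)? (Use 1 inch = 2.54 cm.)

Finished = 22.5 + 1.5 = 24 inches.
24 inches × 2.54 = 60.96 cm.
22/7.5 = 2.933 sts per cm; 60.96 × 2.933 = 178.82 sts.
Nearest multiple of 8 → 176.
17.5 inches = 44.45 cm; × 3.4 = 151.13 → 151 rows.

Cast on 176 stitches; work 151 rows.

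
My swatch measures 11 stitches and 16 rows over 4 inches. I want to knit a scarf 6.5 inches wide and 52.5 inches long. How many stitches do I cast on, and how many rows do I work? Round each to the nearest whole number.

Stitch gauge = 11/4 = 2.75 sts/in; 6.5 × 2.75 = 17.88 → 18 sts.
Row gauge = 16/4 = 4 rows/in; 52.5 × 4 = 210.00 → 210 rows.

Cast on 18 stitches and work 210 rows.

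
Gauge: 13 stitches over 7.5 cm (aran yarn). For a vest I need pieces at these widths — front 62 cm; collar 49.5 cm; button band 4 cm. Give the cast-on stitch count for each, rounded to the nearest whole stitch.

Rate = 13/7.5 = 1.733 sts per cm.
front: 62 × 1.733 = 107.47 → 107.
collar: 49.5 × 1.733 = 85.80 → 86.
button band: 4 × 1.733 = 6.93 → 7.

front 107; collar 86; button band 7.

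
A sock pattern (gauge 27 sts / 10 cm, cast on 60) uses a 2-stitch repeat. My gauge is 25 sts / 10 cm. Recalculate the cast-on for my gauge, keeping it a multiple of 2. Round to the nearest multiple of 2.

60 × 25 / 27 = 55.56.
Nearest multiple of 2: 56.

56 stitches.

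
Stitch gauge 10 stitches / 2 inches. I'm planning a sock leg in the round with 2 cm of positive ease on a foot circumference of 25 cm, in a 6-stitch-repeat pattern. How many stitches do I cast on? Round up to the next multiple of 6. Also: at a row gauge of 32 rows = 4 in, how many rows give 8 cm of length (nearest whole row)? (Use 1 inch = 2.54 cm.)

Cast on 54 stitches; work 25 rows.

Finished = 25 + 2 = 27 cm.
27 cm × 1/2.54 = 10.63 inches.
10/2 = 5 sts per in; 10.63 × 5 = 53.15 sts.
Next multiple of 6 → 54.
8 cm = 3.15 inches; × 8 = 25.20 → 25 rows.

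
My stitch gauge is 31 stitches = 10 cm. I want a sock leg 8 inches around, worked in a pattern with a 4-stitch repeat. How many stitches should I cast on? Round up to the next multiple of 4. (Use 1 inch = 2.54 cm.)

8 in = 8 × 2.54 = 20.32 cm.
31 / 10 = 3.1 sts/cm.
20.32 × 3.1 = 62.99 sts.
→ 64.

CO 64 sts.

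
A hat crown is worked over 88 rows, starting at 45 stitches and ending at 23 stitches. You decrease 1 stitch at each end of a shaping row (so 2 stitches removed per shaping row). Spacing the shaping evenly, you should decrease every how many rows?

Decrease every 8th row.

Stitches to remove: |23 − 45| = 22.
Shaping rows needed: 22 / 2 = 11.
88 rows / 11 = every 8 rows.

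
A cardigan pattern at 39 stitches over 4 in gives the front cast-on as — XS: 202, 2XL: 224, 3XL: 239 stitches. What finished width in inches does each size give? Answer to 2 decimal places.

XS 20.72 inches; 2XL 22.97 inches; 3XL 24.51 inches.

39/4 = 9.75 sts per in.
XS: 202 / 9.75 = 20.718 → 20.72 in.
2XL: 224 / 9.75 = 22.974 → 22.97 in.
3XL: 239 / 9.75 = 24.513 → 24.51 in.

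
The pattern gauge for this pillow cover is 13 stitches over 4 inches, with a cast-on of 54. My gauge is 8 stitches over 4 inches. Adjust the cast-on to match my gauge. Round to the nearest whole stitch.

CO 33 sts.

Scale factor = 8 / 13 = 0.615.
54 × 8 / 13 = 33.23 sts.
→ 33 sts.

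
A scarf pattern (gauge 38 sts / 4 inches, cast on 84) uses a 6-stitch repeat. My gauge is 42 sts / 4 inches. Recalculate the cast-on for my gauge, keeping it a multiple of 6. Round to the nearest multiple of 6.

84 × 42 / 38 = 92.84.
Nearest multiple of 6: 90.

Cast on 90 stitches.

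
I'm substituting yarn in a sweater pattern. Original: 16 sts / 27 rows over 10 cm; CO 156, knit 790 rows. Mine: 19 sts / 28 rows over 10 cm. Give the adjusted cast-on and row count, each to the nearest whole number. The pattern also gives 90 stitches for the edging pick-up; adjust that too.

Cast on 185 stitches; work 819 rows; edging pick-up 107 stitches.

Stitches: 156 × 19/16 = 185.25 → 185.
Rows: 790 × 28/27 = 819.26 → 819.
edging pick-up: 90 × 19/16 = 106.88 → 107.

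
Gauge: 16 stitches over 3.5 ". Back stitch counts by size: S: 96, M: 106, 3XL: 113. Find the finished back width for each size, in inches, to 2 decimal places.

S 21.00 inches; M 23.19 inches; 3XL 24.72 inches.

16/3.5 = 4.571 sts per in.
S: 96 / 4.571 = 21.000 → 21.00 in.
M: 106 / 4.571 = 23.188 → 23.19 in.
3XL: 113 / 4.571 = 24.719 → 24.72 in.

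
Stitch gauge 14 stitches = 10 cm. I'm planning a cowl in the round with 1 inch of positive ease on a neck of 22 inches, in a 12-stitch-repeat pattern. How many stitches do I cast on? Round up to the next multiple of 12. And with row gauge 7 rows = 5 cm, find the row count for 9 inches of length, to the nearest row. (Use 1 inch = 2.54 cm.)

Cast on 84 stitches; work 32 rows.

Finished = 22 + 1 = 23 inches.
23 inches × 2.54 = 58.42 cm.
14/10 = 1.4 sts per cm; 58.42 × 1.4 = 81.79 sts.
Next multiple of 12 → 84.
9 inches = 22.86 cm; × 1.4 = 32.00 → 32 rows.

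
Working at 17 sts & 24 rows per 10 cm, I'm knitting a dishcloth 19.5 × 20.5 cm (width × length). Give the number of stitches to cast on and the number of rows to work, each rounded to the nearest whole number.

Cast on 33 stitches and work 49 rows.

Stitch gauge = 17/10 = 1.7 sts/cm; 19.5 × 1.7 = 33.15 → 33 sts.
Row gauge = 24/10 = 2.4 rows/cm; 20.5 × 2.4 = 49.20 → 49 rows.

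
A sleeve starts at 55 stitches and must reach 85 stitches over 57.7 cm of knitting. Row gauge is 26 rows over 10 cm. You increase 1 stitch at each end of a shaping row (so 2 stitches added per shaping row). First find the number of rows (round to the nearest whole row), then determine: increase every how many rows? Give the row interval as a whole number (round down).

Rows = 57.7 × 2.6 = 150.0 → 150 rows.
Stitches to add: 30 → 15 shaping rows (at 2 st each).
150 / 15 = 10.00 → every 10 rows.

Increase every 10th row.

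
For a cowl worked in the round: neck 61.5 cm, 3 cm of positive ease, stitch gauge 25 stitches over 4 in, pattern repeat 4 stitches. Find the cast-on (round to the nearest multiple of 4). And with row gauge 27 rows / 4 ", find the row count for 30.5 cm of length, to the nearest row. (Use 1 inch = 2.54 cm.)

Finished = 61.5 + 3 = 64.5 cm.
64.5 cm × 1/2.54 = 25.39 inches.
25/4 = 6.25 sts per in; 25.39 × 6.25 = 158.71 sts.
Nearest multiple of 4 → 160.
30.5 cm = 12.01 inches; × 6.75 = 81.05 → 81 rows.

Cast on 160 stitches; work 81 rows.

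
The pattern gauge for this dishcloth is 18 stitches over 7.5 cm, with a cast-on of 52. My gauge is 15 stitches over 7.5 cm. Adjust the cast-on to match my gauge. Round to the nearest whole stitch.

Scale factor = 15 / 18 = 0.833.
52 × 15 / 18 = 43.33 sts.
→ 43 sts.

Cast on 43 stitches.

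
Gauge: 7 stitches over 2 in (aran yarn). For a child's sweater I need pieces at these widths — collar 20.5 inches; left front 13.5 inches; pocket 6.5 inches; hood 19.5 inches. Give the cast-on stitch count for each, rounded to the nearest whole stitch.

collar 72; left front 47; pocket 23; hood 68.

Rate = 7/2 = 3.5 sts per in.
collar: 20.5 × 3.5 = 71.75 → 72.
left front: 13.5 × 3.5 = 47.25 → 47.
pocket: 6.5 × 3.5 = 22.75 → 23.
hood: 19.5 × 3.5 = 68.25 → 68.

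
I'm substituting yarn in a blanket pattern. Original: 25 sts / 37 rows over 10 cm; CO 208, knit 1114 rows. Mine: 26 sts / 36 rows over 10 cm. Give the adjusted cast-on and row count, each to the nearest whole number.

Cast on 216 stitches; work 1084 rows.

Stitches: 208 × 26/25 = 216.32 → 216.
Rows: 1114 × 36/37 = 1083.89 → 1084.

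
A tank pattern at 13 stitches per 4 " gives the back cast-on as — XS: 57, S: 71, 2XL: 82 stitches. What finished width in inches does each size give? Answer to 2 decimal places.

13/4 = 3.25 sts per in.
XS: 57 / 3.25 = 17.538 → 17.54 in.
S: 71 / 3.25 = 21.846 → 21.85 in.
2XL: 82 / 3.25 = 25.231 → 25.23 in.

XS 17.54 inches; S 21.85 inches; 2XL 25.23 inches.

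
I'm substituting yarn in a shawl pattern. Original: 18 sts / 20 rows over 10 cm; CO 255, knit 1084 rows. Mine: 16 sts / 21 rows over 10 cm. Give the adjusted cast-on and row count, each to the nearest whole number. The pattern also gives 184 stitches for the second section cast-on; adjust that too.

Cast on 227 stitches; work 1138 rows; second section cast-on 164 stitches.

Stitches: 255 × 16/18 = 226.67 → 227.
Rows: 1084 × 21/20 = 1138.20 → 1138.
second section cast-on: 184 × 16/18 = 163.56 → 164.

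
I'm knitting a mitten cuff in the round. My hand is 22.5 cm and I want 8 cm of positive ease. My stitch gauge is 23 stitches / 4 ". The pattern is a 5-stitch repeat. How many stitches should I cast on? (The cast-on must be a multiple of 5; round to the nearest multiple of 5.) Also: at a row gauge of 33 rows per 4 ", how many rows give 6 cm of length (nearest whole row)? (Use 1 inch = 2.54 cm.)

Finished = 22.5 + 8 = 30.5 cm.
30.5 cm × 1/2.54 = 12.01 inches.
23/4 = 5.75 sts per in; 12.01 × 5.75 = 69.05 sts.
Nearest multiple of 5 → 70.
6 cm = 2.36 inches; × 8.25 = 19.49 → 19 rows.

Cast on 70 stitches; work 19 rows.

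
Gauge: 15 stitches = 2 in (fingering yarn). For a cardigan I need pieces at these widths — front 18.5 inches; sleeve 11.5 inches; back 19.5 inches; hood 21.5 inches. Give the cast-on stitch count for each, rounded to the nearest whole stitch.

front 139; sleeve 86; back 146; hood 161.

Rate = 15/2 = 7.5 sts per in.
front: 18.5 × 7.5 = 138.75 → 139.
sleeve: 11.5 × 7.5 = 86.25 → 86.
back: 19.5 × 7.5 = 146.25 → 146.
hood: 21.5 × 7.5 = 161.25 → 161.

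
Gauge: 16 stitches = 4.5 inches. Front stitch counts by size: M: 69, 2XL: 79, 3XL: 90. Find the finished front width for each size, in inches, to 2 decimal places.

M 19.41 inches; 2XL 22.22 inches; 3XL 25.31 inches.

16/4.5 = 3.556 sts per in.
M: 69 / 3.556 = 19.406 → 19.41 in.
2XL: 79 / 3.556 = 22.219 → 22.22 in.
3XL: 90 / 3.556 = 25.312 → 25.31 in.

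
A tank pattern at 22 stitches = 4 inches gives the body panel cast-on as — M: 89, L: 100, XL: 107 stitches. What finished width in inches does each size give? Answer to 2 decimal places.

22/4 = 5.5 sts per in.
M: 89 / 5.5 = 16.182 → 16.18 in.
L: 100 / 5.5 = 18.182 → 18.18 in.
XL: 107 / 5.5 = 19.455 → 19.45 in.

M 16.18 inches; L 18.18 inches; XL 19.45 inches.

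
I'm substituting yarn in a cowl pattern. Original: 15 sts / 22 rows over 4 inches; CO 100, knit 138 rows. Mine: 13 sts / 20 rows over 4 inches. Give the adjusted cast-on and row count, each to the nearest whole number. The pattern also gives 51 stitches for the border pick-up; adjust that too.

Stitches: 100 × 13/15 = 86.67 → 87.
Rows: 138 × 20/22 = 125.45 → 125.
border pick-up: 51 × 13/15 = 44.20 → 44.

Cast on 87 stitches; work 125 rows; border pick-up 44 stitches.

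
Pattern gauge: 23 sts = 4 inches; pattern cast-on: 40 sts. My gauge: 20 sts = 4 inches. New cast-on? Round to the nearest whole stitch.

CO 35 sts.

Scale factor = 20 / 23 = 0.870.
40 × 20 / 23 = 34.78 sts.
→ 35 sts.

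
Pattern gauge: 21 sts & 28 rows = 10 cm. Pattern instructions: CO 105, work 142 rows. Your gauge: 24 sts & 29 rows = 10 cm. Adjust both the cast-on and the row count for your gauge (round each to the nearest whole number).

Cast on 120 stitches; work 147 rows.

Stitches: 105 × 24/21 = 120.00 → 120.
Rows: 142 × 29/28 = 147.07 → 147.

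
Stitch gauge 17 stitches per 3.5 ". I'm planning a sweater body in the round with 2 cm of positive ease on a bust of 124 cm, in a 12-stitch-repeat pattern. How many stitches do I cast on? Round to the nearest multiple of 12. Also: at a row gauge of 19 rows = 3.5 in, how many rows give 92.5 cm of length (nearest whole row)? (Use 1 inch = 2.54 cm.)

Finished = 124 + 2 = 126 cm.
126 cm × 1/2.54 = 49.61 inches.
17/3.5 = 4.857 sts per in; 49.61 × 4.857 = 240.94 sts.
Nearest multiple of 12 → 240.
92.5 cm = 36.42 inches; × 5.429 = 197.69 → 198 rows.

Cast on 240 stitches; work 198 rows.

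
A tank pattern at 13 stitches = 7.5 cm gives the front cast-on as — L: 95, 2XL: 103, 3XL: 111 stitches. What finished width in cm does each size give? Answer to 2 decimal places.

13/7.5 = 1.733 sts per cm.
L: 95 / 1.733 = 54.808 → 54.81 cm.
2XL: 103 / 1.733 = 59.423 → 59.42 cm.
3XL: 111 / 1.733 = 64.038 → 64.04 cm.

L 54.81 cm; 2XL 59.42 cm; 3XL 64.04 cm.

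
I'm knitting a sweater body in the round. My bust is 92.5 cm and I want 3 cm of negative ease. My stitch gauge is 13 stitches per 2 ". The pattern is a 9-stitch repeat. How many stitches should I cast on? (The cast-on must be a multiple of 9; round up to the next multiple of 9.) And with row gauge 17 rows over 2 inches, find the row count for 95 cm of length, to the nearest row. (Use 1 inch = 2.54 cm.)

Cast on 234 stitches; work 318 rows.

Finished = 92.5 − 3 = 89.5 cm.
89.5 cm × 1/2.54 = 35.24 inches.
13/2 = 6.5 sts per in; 35.24 × 6.5 = 229.04 sts.
Next multiple of 9 → 234.
95 cm = 37.40 inches; × 8.5 = 317.91 → 318 rows.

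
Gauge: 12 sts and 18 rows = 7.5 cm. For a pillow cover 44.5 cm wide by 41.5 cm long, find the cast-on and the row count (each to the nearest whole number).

Stitch gauge = 12/7.5 = 1.6 sts/cm; 44.5 × 1.6 = 71.20 → 71 sts.
Row gauge = 18/7.5 = 2.4 rows/cm; 41.5 × 2.4 = 99.60 → 100 rows.

Cast on 71 stitches and work 100 rows.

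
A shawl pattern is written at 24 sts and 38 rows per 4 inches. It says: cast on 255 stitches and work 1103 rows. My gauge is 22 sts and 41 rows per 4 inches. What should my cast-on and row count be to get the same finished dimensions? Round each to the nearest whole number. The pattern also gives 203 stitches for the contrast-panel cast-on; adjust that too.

Stitches: 255 × 22/24 = 233.75 → 234.
Rows: 1103 × 41/38 = 1190.08 → 1190.
contrast-panel cast-on: 203 × 22/24 = 186.08 → 186.

Cast on 234 stitches; work 1190 rows; contrast-panel cast-on 186 stitches.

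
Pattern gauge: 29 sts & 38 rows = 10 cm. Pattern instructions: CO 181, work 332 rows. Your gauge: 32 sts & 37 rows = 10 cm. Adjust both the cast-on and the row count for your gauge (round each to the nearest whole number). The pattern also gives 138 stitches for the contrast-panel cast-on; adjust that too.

Stitches: 181 × 32/29 = 199.72 → 200.
Rows: 332 × 37/38 = 323.26 → 323.
contrast-panel cast-on: 138 × 32/29 = 152.28 → 152.

Cast on 200 stitches; work 323 rows; contrast-panel cast-on 152 stitches.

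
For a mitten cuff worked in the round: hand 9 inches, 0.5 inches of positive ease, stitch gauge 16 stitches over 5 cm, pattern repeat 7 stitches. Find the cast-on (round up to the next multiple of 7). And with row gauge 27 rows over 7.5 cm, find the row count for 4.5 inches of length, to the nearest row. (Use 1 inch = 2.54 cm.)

Finished = 9 + 0.5 = 9.5 inches.
9.5 inches × 2.54 = 24.13 cm.
16/5 = 3.2 sts per cm; 24.13 × 3.2 = 77.22 sts.
Next multiple of 7 → 84.
4.5 inches = 11.43 cm; × 3.6 = 41.15 → 41 rows.

Cast on 84 stitches; work 41 rows.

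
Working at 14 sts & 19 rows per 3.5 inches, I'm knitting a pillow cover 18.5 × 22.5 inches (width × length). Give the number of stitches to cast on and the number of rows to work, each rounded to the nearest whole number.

Cast on 74 stitches and work 122 rows.

Stitch gauge = 14/3.5 = 4 sts/in; 18.5 × 4 = 74.00 → 74 sts.
Row gauge = 19/3.5 = 5.429 rows/in; 22.5 × 5.429 = 122.14 → 122 rows.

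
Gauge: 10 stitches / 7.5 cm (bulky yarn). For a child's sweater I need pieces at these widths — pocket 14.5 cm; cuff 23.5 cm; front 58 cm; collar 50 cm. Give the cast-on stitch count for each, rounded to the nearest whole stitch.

Rate = 10/7.5 = 1.333 sts per cm.
pocket: 14.5 × 1.333 = 19.33 → 19.
cuff: 23.5 × 1.333 = 31.33 → 31.
front: 58 × 1.333 = 77.33 → 77.
collar: 50 × 1.333 = 66.67 → 67.

pocket 19; cuff 31; front 77; collar 67.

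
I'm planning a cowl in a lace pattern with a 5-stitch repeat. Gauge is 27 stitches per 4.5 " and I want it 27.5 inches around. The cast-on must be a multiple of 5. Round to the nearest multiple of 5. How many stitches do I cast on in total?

165 stitches.

27 / 4.5 = 6 sts per inch.
27.5 × 6 = 165.00 sts.
Nearest multiple of 5: 165.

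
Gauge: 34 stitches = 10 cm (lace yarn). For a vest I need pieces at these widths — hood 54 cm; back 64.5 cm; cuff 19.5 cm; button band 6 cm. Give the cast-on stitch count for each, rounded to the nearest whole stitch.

Rate = 34/10 = 3.4 sts per cm.
hood: 54 × 3.4 = 183.60 → 184.
back: 64.5 × 3.4 = 219.30 → 219.
cuff: 19.5 × 3.4 = 66.30 → 66.
button band: 6 × 3.4 = 20.40 → 20.

hood 184; back 219; cuff 66; button band 20.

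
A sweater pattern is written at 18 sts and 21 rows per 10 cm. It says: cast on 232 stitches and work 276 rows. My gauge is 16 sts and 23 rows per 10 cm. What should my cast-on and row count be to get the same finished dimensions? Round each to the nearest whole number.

Cast on 206 stitches; work 302 rows.

Stitches: 232 × 16/18 = 206.22 → 206.
Rows: 276 × 23/21 = 302.29 → 302.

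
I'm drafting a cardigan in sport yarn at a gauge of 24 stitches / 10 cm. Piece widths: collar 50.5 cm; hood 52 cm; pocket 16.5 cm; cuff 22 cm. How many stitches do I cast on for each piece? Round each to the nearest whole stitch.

Rate = 24/10 = 2.4 sts per cm.
collar: 50.5 × 2.4 = 121.20 → 121.
hood: 52 × 2.4 = 124.80 → 125.
pocket: 16.5 × 2.4 = 39.60 → 40.
cuff: 22 × 2.4 = 52.80 → 53.

collar 121; hood 125; pocket 40; cuff 53.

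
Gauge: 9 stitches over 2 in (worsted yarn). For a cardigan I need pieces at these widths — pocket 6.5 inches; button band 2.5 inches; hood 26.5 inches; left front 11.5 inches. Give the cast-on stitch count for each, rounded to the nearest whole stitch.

Rate = 9/2 = 4.5 sts per in.
pocket: 6.5 × 4.5 = 29.25 → 29.
button band: 2.5 × 4.5 = 11.25 → 11.
hood: 26.5 × 4.5 = 119.25 → 119.
left front: 11.5 × 4.5 = 51.75 → 52.

pocket 29; button band 11; hood 119; left front 52.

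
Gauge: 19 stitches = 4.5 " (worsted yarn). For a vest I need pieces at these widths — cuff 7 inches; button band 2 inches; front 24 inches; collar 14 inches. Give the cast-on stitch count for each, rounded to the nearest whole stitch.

cuff 30; button band 8; front 101; collar 59.

Rate = 19/4.5 = 4.222 sts per in.
cuff: 7 × 4.222 = 29.56 → 30.
button band: 2 × 4.222 = 8.44 → 8.
front: 24 × 4.222 = 101.33 → 101.
collar: 14 × 4.222 = 59.11 → 59.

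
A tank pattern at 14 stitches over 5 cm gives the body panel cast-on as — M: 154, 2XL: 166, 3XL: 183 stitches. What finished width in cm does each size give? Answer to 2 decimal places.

14/5 = 2.8 sts per cm.
M: 154 / 2.8 = 55.000 → 55.00 cm.
2XL: 166 / 2.8 = 59.286 → 59.29 cm.
3XL: 183 / 2.8 = 65.357 → 65.36 cm.

M 55.00 cm; 2XL 59.29 cm; 3XL 65.36 cm.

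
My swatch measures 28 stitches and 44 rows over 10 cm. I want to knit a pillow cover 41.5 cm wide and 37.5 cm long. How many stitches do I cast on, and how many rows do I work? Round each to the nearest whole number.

Cast on 116 stitches and work 165 rows.

Stitch gauge = 28/10 = 2.8 sts/cm; 41.5 × 2.8 = 116.20 → 116 sts.
Row gauge = 44/10 = 4.4 rows/cm; 37.5 × 4.4 = 165.00 → 165 rows.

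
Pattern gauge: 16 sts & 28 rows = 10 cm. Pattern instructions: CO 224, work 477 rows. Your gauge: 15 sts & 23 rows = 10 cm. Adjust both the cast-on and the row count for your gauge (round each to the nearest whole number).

Cast on 210 stitches; work 392 rows.

Stitches: 224 × 15/16 = 210.00 → 210.
Rows: 477 × 23/28 = 391.82 → 392.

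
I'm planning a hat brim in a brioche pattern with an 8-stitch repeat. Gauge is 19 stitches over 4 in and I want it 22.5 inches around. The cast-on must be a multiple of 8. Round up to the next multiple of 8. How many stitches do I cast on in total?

CO 112 sts.

19 / 4 = 4.75 sts per inch.
22.5 × 4.75 = 106.88 sts.
Next multiple of 8: 112.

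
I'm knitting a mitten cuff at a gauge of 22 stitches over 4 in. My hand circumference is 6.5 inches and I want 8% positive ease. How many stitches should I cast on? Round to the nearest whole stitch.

Cast on 39 stitches.

Finished = 6.5 × 1.08 = 7.02 in.
22 / 4 = 5.5 sts per inch.
7.02 × 5.5 = 38.61 sts.
→ 39 sts.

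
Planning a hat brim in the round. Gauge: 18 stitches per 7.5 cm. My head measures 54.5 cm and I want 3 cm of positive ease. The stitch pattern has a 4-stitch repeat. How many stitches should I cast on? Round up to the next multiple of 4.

Finished = 54.5 + 3 = 57.5 cm.
18 / 7.5 = 2.4 sts/cm.
57.5 × 2.4 = 138.00 sts.
Next multiple of 4: 140.

Cast on 140 stitches.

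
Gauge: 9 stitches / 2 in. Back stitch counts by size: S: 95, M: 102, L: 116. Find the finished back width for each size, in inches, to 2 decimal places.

9/2 = 4.5 sts per in.
S: 95 / 4.5 = 21.111 → 21.11 in.
M: 102 / 4.5 = 22.667 → 22.67 in.
L: 116 / 4.5 = 25.778 → 25.78 in.

S 21.11 inches; M 22.67 inches; L 25.78 inches.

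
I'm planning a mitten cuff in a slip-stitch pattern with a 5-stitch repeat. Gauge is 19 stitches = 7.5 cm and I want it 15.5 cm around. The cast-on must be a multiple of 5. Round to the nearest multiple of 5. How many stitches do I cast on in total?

19 / 7.5 = 2.533 sts per cm.
15.5 × 2.533 = 39.27 sts.
Nearest multiple of 5: 40.

40 stitches.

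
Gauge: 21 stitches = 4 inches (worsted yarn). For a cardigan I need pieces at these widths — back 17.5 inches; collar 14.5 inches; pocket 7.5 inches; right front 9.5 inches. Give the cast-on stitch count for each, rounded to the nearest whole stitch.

Rate = 21/4 = 5.25 sts per in.
back: 17.5 × 5.25 = 91.88 → 92.
collar: 14.5 × 5.25 = 76.12 → 76.
pocket: 7.5 × 5.25 = 39.38 → 39.
right front: 9.5 × 5.25 = 49.88 → 50.

back 92; collar 76; pocket 39; right front 50.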